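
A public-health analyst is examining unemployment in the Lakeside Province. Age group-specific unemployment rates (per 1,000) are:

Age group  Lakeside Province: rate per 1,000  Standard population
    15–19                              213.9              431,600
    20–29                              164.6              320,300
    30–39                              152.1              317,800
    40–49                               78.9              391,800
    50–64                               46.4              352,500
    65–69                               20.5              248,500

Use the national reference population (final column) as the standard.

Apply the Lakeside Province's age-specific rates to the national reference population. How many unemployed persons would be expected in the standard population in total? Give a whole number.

245741

Expected unemployed persons = Σ (standard pop × age-specific rate ÷ 1,000)
= 431,600×213.9/1,000 + 320,300×164.6/1,000 + 317,800×152.1/1,000 + 391,800×78.9/1,000 + 352,500×46.4/1,000 + 248,500×20.5/1,000
= 92319.24 + 52721.38 + 48337.38 + 30913.02 + 16356.00 + 5094.25 = 245741.27.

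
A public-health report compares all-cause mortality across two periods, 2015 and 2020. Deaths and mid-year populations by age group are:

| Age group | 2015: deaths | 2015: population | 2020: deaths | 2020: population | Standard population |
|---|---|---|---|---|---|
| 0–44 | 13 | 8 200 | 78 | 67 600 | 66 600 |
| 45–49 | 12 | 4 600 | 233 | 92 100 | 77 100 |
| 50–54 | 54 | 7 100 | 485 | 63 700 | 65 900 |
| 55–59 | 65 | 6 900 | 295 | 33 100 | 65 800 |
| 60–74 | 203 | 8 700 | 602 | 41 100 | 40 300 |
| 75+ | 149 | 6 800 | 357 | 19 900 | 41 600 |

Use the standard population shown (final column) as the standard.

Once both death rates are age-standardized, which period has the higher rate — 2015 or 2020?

2015

Age-specific rates per 1 000 for 2015: 1.585, 2.609, 7.606, 9.420, 23.333, 21.912.
For 2020: 1.154, 2.530, 7.614, 8.912, 14.647, 17.940.
Standard total = 357 300; weights = 0.1864, 0.2158, 0.1844, 0.1842, 0.1128, 0.1164.
2015: 0.1864×1.585 + 0.2158×2.609 + 0.1844×7.606 + 0.1842×9.420 + 0.1128×23.333 + 0.1164×21.912 = 9.1790 per 1 000.
2020: 0.1864×1.154 + 0.2158×2.530 + 0.1844×7.614 + 0.1842×8.912 + 0.1128×14.647 + 0.1164×17.940 = 7.5473 per 1 000.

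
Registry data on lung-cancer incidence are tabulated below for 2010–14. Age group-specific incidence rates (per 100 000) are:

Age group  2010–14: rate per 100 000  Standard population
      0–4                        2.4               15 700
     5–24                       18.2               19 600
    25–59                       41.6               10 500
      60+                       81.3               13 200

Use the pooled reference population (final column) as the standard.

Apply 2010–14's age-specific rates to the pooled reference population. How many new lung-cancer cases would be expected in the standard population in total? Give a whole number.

Expected new lung-cancer cases = Σ (standard pop × age-specific rate ÷ 100 000)
= 15 700×2.4/100 000 + 19 600×18.2/100 000 + 10 500×41.6/100 000 + 13 200×81.3/100 000
= 0.38 + 3.57 + 4.37 + 10.73 = 19.04.

19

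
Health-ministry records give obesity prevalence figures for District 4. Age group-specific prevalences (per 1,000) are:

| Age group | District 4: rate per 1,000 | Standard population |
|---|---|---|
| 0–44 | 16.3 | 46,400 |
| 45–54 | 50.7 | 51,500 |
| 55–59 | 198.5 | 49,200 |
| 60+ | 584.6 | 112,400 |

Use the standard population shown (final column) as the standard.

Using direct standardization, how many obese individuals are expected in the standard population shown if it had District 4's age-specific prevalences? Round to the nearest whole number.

78843

Expected obese individuals = Σ (standard pop × age-specific rate ÷ 1,000)
= 46,400×16.3/1,000 + 51,500×50.7/1,000 + 49,200×198.5/1,000 + 112,400×584.6/1,000
= 756.32 + 2611.05 + 9766.20 + 65709.04 = 78842.61.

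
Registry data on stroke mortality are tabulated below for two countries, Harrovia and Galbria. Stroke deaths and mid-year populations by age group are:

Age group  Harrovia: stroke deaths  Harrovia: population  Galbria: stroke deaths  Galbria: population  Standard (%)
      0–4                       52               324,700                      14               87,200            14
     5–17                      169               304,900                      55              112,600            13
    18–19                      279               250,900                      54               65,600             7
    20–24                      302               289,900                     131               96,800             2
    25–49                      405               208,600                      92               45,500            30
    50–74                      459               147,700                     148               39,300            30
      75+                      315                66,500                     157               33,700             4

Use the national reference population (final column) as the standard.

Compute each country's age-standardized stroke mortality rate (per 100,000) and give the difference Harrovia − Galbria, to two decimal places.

-19.60

Age-specific rates per 100,000 for Harrovia: 16.01, 55.43, 111.20, 104.17, 194.15, 310.77, 473.68.
For Galbria: 16.06, 48.85, 82.32, 135.33, 202.20, 376.59, 465.88.
Standard weights: 0.14, 0.13, 0.07, 0.02, 0.30, 0.30, 0.04.
Harrovia: 0.1400×16.01 + 0.1300×55.43 + 0.0700×111.20 + 0.0200×104.17 + 0.3000×194.15 + 0.3000×310.77 + 0.0400×473.68 = 189.7375 per 100,000.
Galbria: 0.1400×16.06 + 0.1300×48.85 + 0.0700×82.32 + 0.0200×135.33 + 0.3000×202.20 + 0.3000×376.59 + 0.0400×465.88 = 209.3379 per 100,000.
Difference = 189.7375 − 209.3379 = -19.6004.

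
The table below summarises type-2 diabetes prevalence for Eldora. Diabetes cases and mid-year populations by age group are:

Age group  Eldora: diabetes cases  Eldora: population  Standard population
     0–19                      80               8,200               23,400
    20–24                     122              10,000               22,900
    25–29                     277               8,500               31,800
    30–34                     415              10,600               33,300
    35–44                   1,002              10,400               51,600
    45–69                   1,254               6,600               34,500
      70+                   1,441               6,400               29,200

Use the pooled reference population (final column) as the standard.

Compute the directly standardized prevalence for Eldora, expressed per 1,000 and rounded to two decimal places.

92.41

Age-specific rates per 1,000 for Eldora: 9.756, 12.200, 32.588, 39.151, 96.346, 190.000, 225.156.
Standard total = 226,700; weights = 0.1032, 0.1010, 0.1403, 0.1469, 0.2276, 0.1522, 0.1288.
Standardized rate: 0.1032×9.756 + 0.1010×12.200 + 0.1403×32.588 + 0.1469×39.151 + 0.2276×96.346 + 0.1522×190.000 + 0.1288×225.156 = 92.4073 per 1,000.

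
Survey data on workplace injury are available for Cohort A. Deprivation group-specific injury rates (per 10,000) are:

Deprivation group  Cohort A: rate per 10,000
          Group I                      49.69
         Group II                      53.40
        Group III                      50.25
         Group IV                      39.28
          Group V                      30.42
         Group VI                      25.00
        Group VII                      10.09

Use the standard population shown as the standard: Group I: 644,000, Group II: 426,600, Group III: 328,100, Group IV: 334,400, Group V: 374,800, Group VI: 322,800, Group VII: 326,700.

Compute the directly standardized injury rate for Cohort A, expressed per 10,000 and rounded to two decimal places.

38.87

Standard total = 2,757,400; weights = 0.2336, 0.1547, 0.1190, 0.1213, 0.1359, 0.1171, 0.1185.
Standardized rate: 0.2336×49.69 + 0.1547×53.40 + 0.1190×50.25 + 0.1213×39.28 + 0.1359×30.42 + 0.1171×25.00 + 0.1185×10.09 = 38.8666 per 10,000.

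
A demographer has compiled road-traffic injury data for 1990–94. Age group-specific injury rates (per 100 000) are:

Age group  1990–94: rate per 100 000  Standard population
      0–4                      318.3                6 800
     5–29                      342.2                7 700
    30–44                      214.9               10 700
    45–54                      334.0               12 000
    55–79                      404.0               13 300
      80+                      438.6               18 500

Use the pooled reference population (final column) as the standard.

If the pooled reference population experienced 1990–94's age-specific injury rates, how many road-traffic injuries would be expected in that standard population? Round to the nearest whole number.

Expected road-traffic injuries = Σ (standard pop × age-specific rate ÷ 100 000)
= 6 800×318.3/100 000 + 7 700×342.2/100 000 + 10 700×214.9/100 000 + 12 000×334.0/100 000 + 13 300×404.0/100 000 + 18 500×438.6/100 000
= 21.64 + 26.35 + 22.99 + 40.08 + 53.73 + 81.14 = 245.94.

246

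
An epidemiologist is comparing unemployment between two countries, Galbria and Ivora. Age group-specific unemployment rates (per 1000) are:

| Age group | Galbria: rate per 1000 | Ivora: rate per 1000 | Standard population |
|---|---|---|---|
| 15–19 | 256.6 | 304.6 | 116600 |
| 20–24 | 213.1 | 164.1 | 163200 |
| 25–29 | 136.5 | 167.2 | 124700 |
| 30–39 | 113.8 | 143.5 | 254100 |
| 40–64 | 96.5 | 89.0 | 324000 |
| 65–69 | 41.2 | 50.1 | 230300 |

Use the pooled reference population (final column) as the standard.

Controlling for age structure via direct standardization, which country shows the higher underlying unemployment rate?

Standard total = 1212900; weights = 0.0961, 0.1346, 0.1028, 0.2095, 0.2671, 0.1899.
Galbria: 0.0961×256.6 + 0.1346×213.1 + 0.1028×136.5 + 0.2095×113.8 + 0.2671×96.5 + 0.1899×41.2 = 124.8165 per 1000.
Ivora: 0.0961×304.6 + 0.1346×164.1 + 0.1028×167.2 + 0.2095×143.5 + 0.2671×89.0 + 0.1899×50.1 = 131.9026 per 1000.

Ivora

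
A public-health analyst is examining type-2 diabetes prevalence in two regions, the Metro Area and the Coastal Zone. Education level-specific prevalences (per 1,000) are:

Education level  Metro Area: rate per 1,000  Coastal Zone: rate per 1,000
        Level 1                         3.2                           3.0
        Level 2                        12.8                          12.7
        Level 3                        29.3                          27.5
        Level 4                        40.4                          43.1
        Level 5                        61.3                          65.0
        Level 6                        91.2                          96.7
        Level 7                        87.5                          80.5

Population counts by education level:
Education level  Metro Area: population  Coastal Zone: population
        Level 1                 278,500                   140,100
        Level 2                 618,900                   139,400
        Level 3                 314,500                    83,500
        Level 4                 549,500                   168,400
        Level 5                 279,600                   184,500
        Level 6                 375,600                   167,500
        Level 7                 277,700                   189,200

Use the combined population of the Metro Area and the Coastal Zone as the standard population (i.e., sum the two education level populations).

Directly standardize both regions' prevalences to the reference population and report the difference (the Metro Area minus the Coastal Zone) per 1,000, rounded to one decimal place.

-0.7

Combined standard total = 3,766,900; weights = 0.1111, 0.2013, 0.1057, 0.1906, 0.1232, 0.1442, 0.1239.
The Metro Area: 0.1111×3.2 + 0.2013×12.8 + 0.1057×29.3 + 0.1906×40.4 + 0.1232×61.3 + 0.1442×91.2 + 0.1239×87.5 = 45.2744 per 1,000.
The Coastal Zone: 0.1111×3.0 + 0.2013×12.7 + 0.1057×27.5 + 0.1906×43.1 + 0.1232×65.0 + 0.1442×96.7 + 0.1239×80.5 = 45.9376 per 1,000.
Difference = 45.2744 − 45.9376 = -0.6632.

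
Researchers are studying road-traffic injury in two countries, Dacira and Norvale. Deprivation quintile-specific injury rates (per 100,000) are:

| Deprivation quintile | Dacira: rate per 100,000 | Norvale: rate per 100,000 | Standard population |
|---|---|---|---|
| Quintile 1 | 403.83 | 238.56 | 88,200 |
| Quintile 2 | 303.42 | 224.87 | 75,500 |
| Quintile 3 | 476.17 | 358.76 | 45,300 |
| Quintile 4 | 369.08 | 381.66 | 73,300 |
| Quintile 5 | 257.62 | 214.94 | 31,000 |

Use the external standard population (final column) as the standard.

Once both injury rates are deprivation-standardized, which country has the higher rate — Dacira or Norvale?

Standard total = 313,300; weights = 0.2815, 0.2410, 0.1446, 0.2340, 0.0989.
Dacira: 0.2815×403.83 + 0.2410×303.42 + 0.1446×476.17 + 0.2340×369.08 + 0.0989×257.62 = 367.4954 per 100,000.
Norvale: 0.2815×238.56 + 0.2410×224.87 + 0.1446×358.76 + 0.2340×381.66 + 0.0989×214.94 = 283.7833 per 100,000.

Dacira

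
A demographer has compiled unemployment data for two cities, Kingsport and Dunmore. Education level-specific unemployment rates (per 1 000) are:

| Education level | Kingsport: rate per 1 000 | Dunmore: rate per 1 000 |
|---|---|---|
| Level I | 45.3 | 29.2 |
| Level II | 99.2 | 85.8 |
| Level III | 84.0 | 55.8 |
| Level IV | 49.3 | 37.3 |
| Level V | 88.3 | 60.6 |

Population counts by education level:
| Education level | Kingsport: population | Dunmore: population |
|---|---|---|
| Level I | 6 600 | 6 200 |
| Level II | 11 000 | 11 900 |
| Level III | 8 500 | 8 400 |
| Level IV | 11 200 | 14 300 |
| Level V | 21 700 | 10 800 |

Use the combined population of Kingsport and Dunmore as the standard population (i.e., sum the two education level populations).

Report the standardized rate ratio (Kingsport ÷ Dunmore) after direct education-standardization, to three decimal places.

Combined standard total = 110 600; weights = 0.1157, 0.2071, 0.1528, 0.2306, 0.2939.
Kingsport: 0.1157×45.3 + 0.2071×99.2 + 0.1528×84.0 + 0.2306×49.3 + 0.2939×88.3 = 75.9315 per 1 000.
Dunmore: 0.1157×29.2 + 0.2071×85.8 + 0.1528×55.8 + 0.2306×37.3 + 0.2939×60.6 = 56.0782 per 1 000.
Ratio = 75.9315 ÷ 56.0782 = 1.35403.

1.354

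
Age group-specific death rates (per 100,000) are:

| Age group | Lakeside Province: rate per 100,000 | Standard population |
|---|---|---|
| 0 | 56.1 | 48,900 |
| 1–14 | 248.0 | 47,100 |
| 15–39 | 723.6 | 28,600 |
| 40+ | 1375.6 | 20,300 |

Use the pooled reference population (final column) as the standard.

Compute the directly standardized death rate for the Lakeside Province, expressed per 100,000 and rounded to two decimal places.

Standard total = 144,900; weights = 0.3375, 0.3251, 0.1974, 0.1401.
Standardized rate: 0.3375×56.1 + 0.3251×248.0 + 0.1974×723.6 + 0.1401×1375.6 = 435.0844 per 100,000.

435.08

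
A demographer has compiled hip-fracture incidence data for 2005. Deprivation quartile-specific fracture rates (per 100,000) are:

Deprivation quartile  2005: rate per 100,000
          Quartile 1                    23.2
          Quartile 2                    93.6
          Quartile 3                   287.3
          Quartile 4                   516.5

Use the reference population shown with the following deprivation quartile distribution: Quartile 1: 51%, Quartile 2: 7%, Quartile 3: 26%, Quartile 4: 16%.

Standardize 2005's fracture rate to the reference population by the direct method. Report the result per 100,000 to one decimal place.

175.7

Standard weights: 0.51, 0.07, 0.26, 0.16.
Standardized rate: 0.5100×23.2 + 0.0700×93.6 + 0.2600×287.3 + 0.1600×516.5 = 175.7220 per 100,000.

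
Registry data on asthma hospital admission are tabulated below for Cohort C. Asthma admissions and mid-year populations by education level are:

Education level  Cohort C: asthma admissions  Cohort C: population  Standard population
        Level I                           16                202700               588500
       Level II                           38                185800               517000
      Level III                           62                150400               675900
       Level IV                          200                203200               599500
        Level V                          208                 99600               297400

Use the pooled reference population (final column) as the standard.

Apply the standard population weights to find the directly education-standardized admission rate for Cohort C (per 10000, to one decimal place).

6.1

Education-specific rates per 10000 for Cohort C: 0.79, 2.05, 4.12, 9.84, 20.88.
Standard total = 2678300; weights = 0.2197, 0.1930, 0.2524, 0.2238, 0.1110.
Standardized rate: 0.2197×0.79 + 0.1930×2.05 + 0.2524×4.12 + 0.2238×9.84 + 0.1110×20.88 = 6.1306 per 10000.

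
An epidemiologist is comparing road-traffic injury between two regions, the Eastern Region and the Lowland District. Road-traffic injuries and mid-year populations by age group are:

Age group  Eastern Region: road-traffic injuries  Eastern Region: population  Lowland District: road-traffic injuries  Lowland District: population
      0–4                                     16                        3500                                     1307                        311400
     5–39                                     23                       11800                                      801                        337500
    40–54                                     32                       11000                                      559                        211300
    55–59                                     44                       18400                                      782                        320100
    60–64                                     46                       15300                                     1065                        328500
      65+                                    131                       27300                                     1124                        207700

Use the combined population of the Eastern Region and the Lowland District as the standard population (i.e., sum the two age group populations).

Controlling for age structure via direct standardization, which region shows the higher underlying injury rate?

Age-specific rates per 100000 for the Eastern Region: 457.14, 194.92, 290.91, 239.13, 300.65, 479.85.
For the Lowland District: 419.72, 237.33, 264.55, 244.30, 324.20, 541.17.
Combined standard total = 1803800; weights = 0.1746, 0.1936, 0.1232, 0.1877, 0.1906, 0.1303.
The Eastern Region: 0.1746×457.14 + 0.1936×194.92 + 0.1232×290.91 + 0.1877×239.13 + 0.1906×300.65 + 0.1303×479.85 = 318.0969 per 100000.
The Lowland District: 0.1746×419.72 + 0.1936×237.33 + 0.1232×264.55 + 0.1877×244.30 + 0.1906×324.20 + 0.1303×541.17 = 329.9749 per 100000.
The crude rates (334.48 vs 328.46) would put the Eastern Region higher, but that reflects its age composition; once standardized to a common age structure, the Lowland District has the higher underlying rate.

Lowland District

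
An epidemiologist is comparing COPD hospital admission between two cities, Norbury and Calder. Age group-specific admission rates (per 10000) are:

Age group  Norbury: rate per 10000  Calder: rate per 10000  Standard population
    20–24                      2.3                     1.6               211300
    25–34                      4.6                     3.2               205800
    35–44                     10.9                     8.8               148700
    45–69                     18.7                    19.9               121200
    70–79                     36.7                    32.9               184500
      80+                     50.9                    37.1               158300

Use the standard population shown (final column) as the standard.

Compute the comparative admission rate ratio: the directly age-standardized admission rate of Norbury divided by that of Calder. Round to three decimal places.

Standard total = 1029800; weights = 0.2052, 0.1998, 0.1444, 0.1177, 0.1792, 0.1537.
Norbury: 0.2052×2.3 + 0.1998×4.6 + 0.1444×10.9 + 0.1177×18.7 + 0.1792×36.7 + 0.1537×50.9 = 19.5655 per 10000.
Calder: 0.2052×1.6 + 0.1998×3.2 + 0.1444×8.8 + 0.1177×19.9 + 0.1792×32.9 + 0.1537×37.1 = 16.1780 per 10000.
Ratio = 19.5655 ÷ 16.1780 = 1.20939.

1.209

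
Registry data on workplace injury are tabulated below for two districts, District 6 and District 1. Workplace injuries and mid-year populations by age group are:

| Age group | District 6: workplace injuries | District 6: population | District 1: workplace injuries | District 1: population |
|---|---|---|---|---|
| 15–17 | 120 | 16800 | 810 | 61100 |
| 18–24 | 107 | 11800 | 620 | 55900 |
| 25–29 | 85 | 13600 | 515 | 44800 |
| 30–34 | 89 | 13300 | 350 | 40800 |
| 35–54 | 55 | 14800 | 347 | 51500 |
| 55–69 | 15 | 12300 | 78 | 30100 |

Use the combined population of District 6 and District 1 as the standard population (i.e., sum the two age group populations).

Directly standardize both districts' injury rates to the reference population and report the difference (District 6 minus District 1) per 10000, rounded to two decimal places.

Age-specific rates per 10000 for District 6: 71.43, 90.68, 62.50, 66.92, 37.16, 12.20.
For District 1: 132.57, 110.91, 114.96, 85.78, 67.38, 25.91.
Combined standard total = 366800; weights = 0.2124, 0.1846, 0.1592, 0.1475, 0.1808, 0.1156.
District 6: 0.2124×71.43 + 0.1846×90.68 + 0.1592×62.50 + 0.1475×66.92 + 0.1808×37.16 + 0.1156×12.20 = 59.8537 per 10000.
District 1: 0.2124×132.57 + 0.1846×110.91 + 0.1592×114.96 + 0.1475×85.78 + 0.1808×67.38 + 0.1156×25.91 = 94.7552 per 10000.
Difference = 59.8537 − 94.7552 = -34.9015.

-34.90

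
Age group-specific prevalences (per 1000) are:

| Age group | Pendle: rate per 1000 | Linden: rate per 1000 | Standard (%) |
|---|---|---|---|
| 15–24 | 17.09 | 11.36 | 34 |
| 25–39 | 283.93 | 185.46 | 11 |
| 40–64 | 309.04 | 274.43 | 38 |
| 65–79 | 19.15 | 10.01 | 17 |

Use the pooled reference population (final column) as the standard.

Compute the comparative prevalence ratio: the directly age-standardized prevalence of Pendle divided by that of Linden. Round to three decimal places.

1.211

Standard weights: 0.34, 0.11, 0.38, 0.17.
Pendle: 0.3400×17.09 + 0.1100×283.93 + 0.3800×309.04 + 0.1700×19.15 = 157.7336 per 1000.
Linden: 0.3400×11.36 + 0.1100×185.46 + 0.3800×274.43 + 0.1700×10.01 = 130.2481 per 1000.
Ratio = 157.7336 ÷ 130.2481 = 1.21102.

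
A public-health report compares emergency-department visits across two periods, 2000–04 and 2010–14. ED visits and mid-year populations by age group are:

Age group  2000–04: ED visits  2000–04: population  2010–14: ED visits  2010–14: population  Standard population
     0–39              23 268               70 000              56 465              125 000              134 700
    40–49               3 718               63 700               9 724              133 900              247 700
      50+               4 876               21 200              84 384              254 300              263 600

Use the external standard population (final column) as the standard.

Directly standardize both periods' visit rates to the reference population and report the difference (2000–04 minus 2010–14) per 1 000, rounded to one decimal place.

-71.9

Age-specific rates per 1 000 for 2000–04: 332.400, 58.367, 230.000.
For 2010–14: 451.720, 72.621, 331.829.
Standard total = 646 000; weights = 0.2085, 0.3834, 0.4080.
2000–04: 0.2085×332.400 + 0.3834×58.367 + 0.4080×230.000 = 185.5416 per 1 000.
2010–14: 0.2085×451.720 + 0.3834×72.621 + 0.4080×331.829 = 257.4381 per 1 000.
Difference = 185.5416 − 257.4381 = -71.8965.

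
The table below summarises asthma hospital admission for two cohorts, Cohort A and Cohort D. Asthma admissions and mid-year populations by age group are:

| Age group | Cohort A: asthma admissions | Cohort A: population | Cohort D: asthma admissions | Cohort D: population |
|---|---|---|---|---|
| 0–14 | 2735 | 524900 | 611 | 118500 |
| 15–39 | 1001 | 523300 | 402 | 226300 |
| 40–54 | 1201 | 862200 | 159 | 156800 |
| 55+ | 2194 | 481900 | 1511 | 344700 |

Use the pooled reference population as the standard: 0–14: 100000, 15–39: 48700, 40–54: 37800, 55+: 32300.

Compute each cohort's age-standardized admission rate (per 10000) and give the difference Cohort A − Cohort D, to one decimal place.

1.5

Age-specific rates per 10000 for Cohort A: 52.11, 19.13, 13.93, 45.53.
For Cohort D: 51.56, 17.76, 10.14, 43.84.
Standard total = 218800; weights = 0.4570, 0.2226, 0.1728, 0.1476.
Cohort A: 0.4570×52.11 + 0.2226×19.13 + 0.1728×13.93 + 0.1476×45.53 = 37.1991 per 10000.
Cohort D: 0.4570×51.56 + 0.2226×17.76 + 0.1728×10.14 + 0.1476×43.84 = 35.7423 per 10000.
Difference = 37.1991 − 35.7423 = 1.4569.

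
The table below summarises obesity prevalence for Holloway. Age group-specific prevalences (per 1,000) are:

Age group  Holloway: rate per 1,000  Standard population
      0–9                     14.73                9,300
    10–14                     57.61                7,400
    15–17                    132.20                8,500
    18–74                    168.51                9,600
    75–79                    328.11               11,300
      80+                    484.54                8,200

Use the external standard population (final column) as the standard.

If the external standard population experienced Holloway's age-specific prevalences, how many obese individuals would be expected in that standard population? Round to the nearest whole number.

10986

Expected obese individuals = Σ (standard pop × age-specific rate ÷ 1,000)
= 9,300×14.73/1,000 + 7,400×57.61/1,000 + 8,500×132.20/1,000 + 9,600×168.51/1,000 + 11,300×328.11/1,000 + 8,200×484.54/1,000
= 136.99 + 426.31 + 1123.70 + 1617.70 + 3707.64 + 3973.23 = 10985.57.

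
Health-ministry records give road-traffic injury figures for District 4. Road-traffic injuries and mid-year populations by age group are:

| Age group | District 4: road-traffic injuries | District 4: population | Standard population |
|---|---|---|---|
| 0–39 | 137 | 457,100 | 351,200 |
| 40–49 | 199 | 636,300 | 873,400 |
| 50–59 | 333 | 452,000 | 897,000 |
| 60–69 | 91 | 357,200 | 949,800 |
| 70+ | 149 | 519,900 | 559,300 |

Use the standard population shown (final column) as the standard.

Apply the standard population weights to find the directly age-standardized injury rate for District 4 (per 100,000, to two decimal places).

39.70

Age-specific rates per 100,000 for District 4: 29.97, 31.27, 73.67, 25.48, 28.66.
Standard total = 3,630,700; weights = 0.0967, 0.2406, 0.2471, 0.2616, 0.1540.
Standardized rate: 0.0967×29.97 + 0.2406×31.27 + 0.2471×73.67 + 0.2616×25.48 + 0.1540×28.66 = 39.7036 per 100,000.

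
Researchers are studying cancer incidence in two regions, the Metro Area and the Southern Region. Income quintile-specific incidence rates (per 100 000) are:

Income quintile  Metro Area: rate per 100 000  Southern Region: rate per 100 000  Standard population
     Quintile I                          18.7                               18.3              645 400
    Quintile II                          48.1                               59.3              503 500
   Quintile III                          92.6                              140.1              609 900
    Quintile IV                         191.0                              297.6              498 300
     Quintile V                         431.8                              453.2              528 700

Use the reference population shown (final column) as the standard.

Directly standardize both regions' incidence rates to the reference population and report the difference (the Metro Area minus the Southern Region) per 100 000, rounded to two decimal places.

Standard total = 2 785 800; weights = 0.2317, 0.1807, 0.2189, 0.1789, 0.1898.
The Metro Area: 0.2317×18.7 + 0.1807×48.1 + 0.2189×92.6 + 0.1789×191.0 + 0.1898×431.8 = 149.4120 per 100 000.
The Southern Region: 0.2317×18.3 + 0.1807×59.3 + 0.2189×140.1 + 0.1789×297.6 + 0.1898×453.2 = 184.8720 per 100 000.
Difference = 149.4120 − 184.8720 = -35.4599.

-35.46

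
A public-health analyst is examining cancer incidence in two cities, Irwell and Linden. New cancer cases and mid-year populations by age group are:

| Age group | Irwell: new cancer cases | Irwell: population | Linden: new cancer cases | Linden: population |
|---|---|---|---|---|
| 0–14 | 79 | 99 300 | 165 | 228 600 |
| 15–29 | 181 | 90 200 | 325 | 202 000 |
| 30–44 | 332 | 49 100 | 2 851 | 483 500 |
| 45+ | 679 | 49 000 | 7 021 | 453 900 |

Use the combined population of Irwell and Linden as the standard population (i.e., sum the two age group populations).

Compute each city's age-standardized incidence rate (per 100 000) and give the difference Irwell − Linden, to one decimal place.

Age-specific rates per 100 000 for Irwell: 79.56, 200.67, 676.17, 1385.71.
For Linden: 72.18, 160.89, 589.66, 1546.82.
Combined standard total = 1 655 600; weights = 0.1981, 0.1765, 0.3217, 0.3038.
Irwell: 0.1981×79.56 + 0.1765×200.67 + 0.3217×676.17 + 0.3038×1385.71 = 689.6143 per 100 000.
Linden: 0.1981×72.18 + 0.1765×160.89 + 0.3217×589.66 + 0.3038×1546.82 = 702.2384 per 100 000.
Difference = 689.6143 − 702.2384 = -12.6241.

-12.6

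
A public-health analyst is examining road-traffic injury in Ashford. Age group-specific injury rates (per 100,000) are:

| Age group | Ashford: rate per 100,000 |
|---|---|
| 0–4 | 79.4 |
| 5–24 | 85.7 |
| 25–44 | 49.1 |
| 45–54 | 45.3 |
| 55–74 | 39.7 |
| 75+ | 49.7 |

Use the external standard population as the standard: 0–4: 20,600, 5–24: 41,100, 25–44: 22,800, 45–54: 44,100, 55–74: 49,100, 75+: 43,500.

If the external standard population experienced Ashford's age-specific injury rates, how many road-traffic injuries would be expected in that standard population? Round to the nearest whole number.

Expected road-traffic injuries = Σ (standard pop × age-specific rate ÷ 100,000)
= 20,600×79.4/100,000 + 41,100×85.7/100,000 + 22,800×49.1/100,000 + 44,100×45.3/100,000 + 49,100×39.7/100,000 + 43,500×49.7/100,000
= 16.36 + 35.22 + 11.19 + 19.98 + 19.49 + 21.62 = 123.86.

124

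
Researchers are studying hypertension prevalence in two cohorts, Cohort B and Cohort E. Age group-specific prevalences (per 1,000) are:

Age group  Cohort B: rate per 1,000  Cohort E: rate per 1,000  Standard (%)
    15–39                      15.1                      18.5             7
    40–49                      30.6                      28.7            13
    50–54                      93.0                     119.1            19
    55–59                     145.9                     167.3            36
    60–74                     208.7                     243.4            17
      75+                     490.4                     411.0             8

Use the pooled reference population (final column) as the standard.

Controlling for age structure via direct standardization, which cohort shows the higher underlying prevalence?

Cohort E

Standard weights: 0.07, 0.13, 0.19, 0.36, 0.17, 0.08.
Cohort B: 0.0700×15.1 + 0.1300×30.6 + 0.1900×93.0 + 0.3600×145.9 + 0.1700×208.7 + 0.0800×490.4 = 149.9400 per 1,000.
Cohort E: 0.0700×18.5 + 0.1300×28.7 + 0.1900×119.1 + 0.3600×167.3 + 0.1700×243.4 + 0.0800×411.0 = 162.1410 per 1,000.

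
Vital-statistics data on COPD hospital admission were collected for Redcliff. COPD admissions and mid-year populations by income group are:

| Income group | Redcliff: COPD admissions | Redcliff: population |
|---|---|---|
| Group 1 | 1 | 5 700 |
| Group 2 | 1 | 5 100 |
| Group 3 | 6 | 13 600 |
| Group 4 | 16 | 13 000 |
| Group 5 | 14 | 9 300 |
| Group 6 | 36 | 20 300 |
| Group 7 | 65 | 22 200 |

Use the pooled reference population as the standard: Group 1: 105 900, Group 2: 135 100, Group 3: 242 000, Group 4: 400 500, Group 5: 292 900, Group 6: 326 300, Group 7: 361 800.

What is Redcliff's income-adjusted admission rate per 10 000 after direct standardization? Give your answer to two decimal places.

Income-specific rates per 10 000 for Redcliff: 1.75, 1.96, 4.41, 12.31, 15.05, 17.73, 29.28.
Standard total = 1 864 500; weights = 0.0568, 0.0725, 0.1298, 0.2148, 0.1571, 0.1750, 0.1940.
Standardized rate: 0.0568×1.75 + 0.0725×1.96 + 0.1298×4.41 + 0.2148×12.31 + 0.1571×15.05 + 0.1750×17.73 + 0.1940×29.28 = 14.6080 per 10 000.

14.61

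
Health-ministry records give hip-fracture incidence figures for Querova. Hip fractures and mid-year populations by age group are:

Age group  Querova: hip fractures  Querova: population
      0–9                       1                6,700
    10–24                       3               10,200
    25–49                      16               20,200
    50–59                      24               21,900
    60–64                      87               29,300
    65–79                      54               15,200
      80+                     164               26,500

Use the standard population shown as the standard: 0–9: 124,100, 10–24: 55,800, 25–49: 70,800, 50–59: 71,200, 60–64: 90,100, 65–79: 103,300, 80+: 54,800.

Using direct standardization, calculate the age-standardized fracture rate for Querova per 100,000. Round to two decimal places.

Age-specific rates per 100,000 for Querova: 14.93, 29.41, 79.21, 109.59, 296.93, 355.26, 618.87.
Standard total = 570,100; weights = 0.2177, 0.0979, 0.1242, 0.1249, 0.1580, 0.1812, 0.0961.
Standardized rate: 0.2177×14.93 + 0.0979×29.41 + 0.1242×79.21 + 0.1249×109.59 + 0.1580×296.93 + 0.1812×355.26 + 0.0961×618.87 = 200.4385 per 100,000.

200.44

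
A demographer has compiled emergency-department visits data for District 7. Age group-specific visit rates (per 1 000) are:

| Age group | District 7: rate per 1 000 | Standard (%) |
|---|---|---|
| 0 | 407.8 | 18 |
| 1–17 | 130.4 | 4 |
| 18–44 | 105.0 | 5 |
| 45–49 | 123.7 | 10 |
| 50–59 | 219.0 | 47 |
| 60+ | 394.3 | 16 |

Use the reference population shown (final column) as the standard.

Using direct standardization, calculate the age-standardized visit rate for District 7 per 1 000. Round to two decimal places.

262.26

Standard weights: 0.18, 0.04, 0.05, 0.10, 0.47, 0.16.
Standardized rate: 0.1800×407.8 + 0.0400×130.4 + 0.0500×105.0 + 0.1000×123.7 + 0.4700×219.0 + 0.1600×394.3 = 262.2580 per 1 000.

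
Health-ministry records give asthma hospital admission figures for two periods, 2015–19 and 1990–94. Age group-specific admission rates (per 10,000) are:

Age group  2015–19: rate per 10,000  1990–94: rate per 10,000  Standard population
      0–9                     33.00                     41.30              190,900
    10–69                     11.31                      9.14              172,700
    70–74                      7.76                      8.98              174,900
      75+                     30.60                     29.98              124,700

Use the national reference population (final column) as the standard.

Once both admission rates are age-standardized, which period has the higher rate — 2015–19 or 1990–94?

Standard total = 663,200; weights = 0.2878, 0.2604, 0.2637, 0.1880.
2015–19: 0.2878×33.00 + 0.2604×11.31 + 0.2637×7.76 + 0.1880×30.60 = 20.2442 per 10,000.
1990–94: 0.2878×41.30 + 0.2604×9.14 + 0.2637×8.98 + 0.1880×29.98 = 22.2735 per 10,000.

1990–94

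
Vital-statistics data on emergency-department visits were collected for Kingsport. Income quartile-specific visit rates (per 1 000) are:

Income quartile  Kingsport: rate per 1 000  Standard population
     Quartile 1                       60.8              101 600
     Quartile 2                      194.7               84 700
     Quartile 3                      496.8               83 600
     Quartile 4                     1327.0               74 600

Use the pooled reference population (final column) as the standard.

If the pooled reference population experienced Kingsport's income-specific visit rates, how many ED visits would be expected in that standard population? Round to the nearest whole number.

163195

Expected ED visits = Σ (standard pop × income-specific rate ÷ 1 000)
= 101 600×60.8/1 000 + 84 700×194.7/1 000 + 83 600×496.8/1 000 + 74 600×1327.0/1 000
= 6177.28 + 16491.09 + 41532.48 + 98994.20 = 163195.05.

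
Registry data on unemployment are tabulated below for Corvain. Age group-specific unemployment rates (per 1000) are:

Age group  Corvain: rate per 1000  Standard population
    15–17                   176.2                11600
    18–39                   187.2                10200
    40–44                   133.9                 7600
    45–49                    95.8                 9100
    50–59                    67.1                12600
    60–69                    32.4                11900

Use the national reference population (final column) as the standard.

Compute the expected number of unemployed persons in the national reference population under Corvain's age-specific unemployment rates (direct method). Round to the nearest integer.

Expected unemployed persons = Σ (standard pop × age-specific rate ÷ 1000)
= 11600×176.2/1000 + 10200×187.2/1000 + 7600×133.9/1000 + 9100×95.8/1000 + 12600×67.1/1000 + 11900×32.4/1000
= 2043.92 + 1909.44 + 1017.64 + 871.78 + 845.46 + 385.56 = 7073.80.

7074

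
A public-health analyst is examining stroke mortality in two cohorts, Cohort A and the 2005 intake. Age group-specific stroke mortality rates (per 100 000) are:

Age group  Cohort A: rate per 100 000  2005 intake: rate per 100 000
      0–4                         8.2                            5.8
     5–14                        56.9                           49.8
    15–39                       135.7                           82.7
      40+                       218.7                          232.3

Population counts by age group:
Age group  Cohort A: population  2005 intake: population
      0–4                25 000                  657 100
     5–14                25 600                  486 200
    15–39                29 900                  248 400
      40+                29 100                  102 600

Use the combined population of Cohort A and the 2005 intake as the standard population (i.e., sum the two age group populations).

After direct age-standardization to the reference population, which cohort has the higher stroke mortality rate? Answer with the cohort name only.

Combined standard total = 1 603 900; weights = 0.4253, 0.3191, 0.1735, 0.0821.
Cohort A: 0.4253×8.2 + 0.3191×56.9 + 0.1735×135.7 + 0.0821×218.7 = 63.1478 per 100 000.
The 2005 intake: 0.4253×5.8 + 0.3191×49.8 + 0.1735×82.7 + 0.0821×232.3 = 51.7820 per 100 000.

Cohort A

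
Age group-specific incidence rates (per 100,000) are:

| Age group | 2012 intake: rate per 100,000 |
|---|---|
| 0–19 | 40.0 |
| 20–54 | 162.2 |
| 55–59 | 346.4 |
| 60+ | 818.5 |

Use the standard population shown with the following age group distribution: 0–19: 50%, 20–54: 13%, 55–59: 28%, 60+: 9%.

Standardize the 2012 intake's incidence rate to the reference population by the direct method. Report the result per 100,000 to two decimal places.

211.74

Standard weights: 0.50, 0.13, 0.28, 0.09.
Standardized rate: 0.5000×40.0 + 0.1300×162.2 + 0.2800×346.4 + 0.0900×818.5 = 211.7430 per 100,000.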